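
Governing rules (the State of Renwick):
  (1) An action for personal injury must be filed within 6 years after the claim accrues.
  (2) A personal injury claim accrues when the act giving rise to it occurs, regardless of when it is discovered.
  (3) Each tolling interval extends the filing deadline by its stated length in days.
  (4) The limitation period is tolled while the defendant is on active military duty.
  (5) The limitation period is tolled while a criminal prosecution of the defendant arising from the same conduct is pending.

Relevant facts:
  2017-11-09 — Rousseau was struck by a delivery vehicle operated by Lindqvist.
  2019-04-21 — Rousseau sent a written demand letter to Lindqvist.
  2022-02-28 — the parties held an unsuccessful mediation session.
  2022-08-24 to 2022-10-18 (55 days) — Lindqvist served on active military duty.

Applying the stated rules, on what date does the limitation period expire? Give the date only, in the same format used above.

2024-01-03

The limitation period began to run on 2017-11-09.
Adding the 6 years base period to 2017-11-09 gives a deadline of 2023-11-09, before any tolling.
Because the defendant's active military service ran from 2022-08-24 to 2022-10-18, the deadline is extended by 55 days to 2024-01-03.
None of the other events listed affects the running of the period under the stated rules.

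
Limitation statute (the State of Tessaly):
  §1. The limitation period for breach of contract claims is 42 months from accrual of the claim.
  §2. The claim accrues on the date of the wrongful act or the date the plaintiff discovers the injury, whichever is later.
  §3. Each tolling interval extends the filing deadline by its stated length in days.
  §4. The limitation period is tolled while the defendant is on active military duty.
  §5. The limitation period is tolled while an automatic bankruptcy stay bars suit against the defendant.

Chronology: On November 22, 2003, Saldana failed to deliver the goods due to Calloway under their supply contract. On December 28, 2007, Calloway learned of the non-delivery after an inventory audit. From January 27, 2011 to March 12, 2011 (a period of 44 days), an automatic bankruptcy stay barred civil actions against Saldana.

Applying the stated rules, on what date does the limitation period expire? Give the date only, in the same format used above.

August 11, 2011

Taking the later of the act (November 22, 2003) and discovery (December 28, 2007), the claim accrued on December 28, 2007.
Adding the 42 months base period to December 28, 2007 gives a deadline of June 28, 2011, before any tolling.
Because the automatic bankruptcy stay ran from January 27, 2011 to March 12, 2011, the deadline is extended by 44 days to August 11, 2011.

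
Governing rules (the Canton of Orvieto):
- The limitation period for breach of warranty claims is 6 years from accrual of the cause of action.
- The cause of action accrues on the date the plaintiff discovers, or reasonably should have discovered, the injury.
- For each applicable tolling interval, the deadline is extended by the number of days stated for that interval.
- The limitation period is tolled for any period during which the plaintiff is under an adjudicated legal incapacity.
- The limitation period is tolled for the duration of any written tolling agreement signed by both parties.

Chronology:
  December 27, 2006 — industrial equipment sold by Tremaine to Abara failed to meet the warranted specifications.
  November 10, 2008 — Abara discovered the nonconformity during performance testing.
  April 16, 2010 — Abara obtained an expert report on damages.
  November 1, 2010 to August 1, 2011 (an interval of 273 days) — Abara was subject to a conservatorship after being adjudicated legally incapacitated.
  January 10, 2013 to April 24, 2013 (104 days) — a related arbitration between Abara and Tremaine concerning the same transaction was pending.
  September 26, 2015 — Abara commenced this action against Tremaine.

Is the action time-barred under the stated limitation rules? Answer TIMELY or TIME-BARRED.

TIME-BARRED

The claim did not accrue until Abara discovered the injury on November 10, 2008; the December 27, 2006 act date does not start the clock under the stated rule.
Adding the 6 years base period to November 10, 2008 gives a deadline of November 10, 2014, before any tolling.
The plaintiff's legal incapacity from November 1, 2010 to August 1, 2011 tolled the period for 273 days, extending the deadline to August 10, 2015.
No stated provision tolls the period for a pending arbitration, so the interval from January 10, 2013 to April 24, 2013 has no effect on the deadline.
Nothing else in the chronology tolls or restarts the period.
Filing on September 26, 2015 missed the August 10, 2015 deadline — the action is time-barred.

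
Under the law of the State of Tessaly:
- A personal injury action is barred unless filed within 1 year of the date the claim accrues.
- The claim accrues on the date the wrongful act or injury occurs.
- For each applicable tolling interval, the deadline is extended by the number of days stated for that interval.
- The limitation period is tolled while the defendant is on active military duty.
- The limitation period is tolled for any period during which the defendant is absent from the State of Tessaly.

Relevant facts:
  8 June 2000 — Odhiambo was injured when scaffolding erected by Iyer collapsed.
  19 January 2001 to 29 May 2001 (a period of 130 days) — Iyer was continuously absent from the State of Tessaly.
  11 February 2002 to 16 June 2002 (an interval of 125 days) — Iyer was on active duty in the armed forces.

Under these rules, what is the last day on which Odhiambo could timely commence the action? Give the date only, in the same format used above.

The limitation period began to run on 8 June 2000.
Adding the 1 year base period to 8 June 2000 gives a deadline of 8 June 2001, before any tolling.
The defendant's absence from the jurisdiction from 19 January 2001 to 29 May 2001 tolled the period for 130 days, extending the deadline to 16 October 2001.
By the time the defendant's active military service began on 11 February 2002, the limitation period had already expired on 16 October 2001; that interval cannot revive it.

16 October 2001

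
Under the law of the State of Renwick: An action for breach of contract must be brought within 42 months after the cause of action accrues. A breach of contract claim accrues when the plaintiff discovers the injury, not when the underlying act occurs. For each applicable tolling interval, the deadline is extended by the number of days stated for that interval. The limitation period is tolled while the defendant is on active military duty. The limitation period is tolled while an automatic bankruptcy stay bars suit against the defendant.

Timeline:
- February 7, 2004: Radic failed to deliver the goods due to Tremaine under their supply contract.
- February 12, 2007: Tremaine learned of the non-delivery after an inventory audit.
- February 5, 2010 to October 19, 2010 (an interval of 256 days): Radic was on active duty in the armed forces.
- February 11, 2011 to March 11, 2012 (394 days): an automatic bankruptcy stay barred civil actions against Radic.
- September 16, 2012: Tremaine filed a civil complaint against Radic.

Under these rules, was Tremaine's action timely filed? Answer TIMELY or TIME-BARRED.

Under the discovery rule, the claim accrued on February 12, 2007, when Tremaine discovered the injury — not on the February 7, 2004 date of the underlying act.
42 months from February 12, 2007 is August 12, 2010.
The defendant's active military service from February 5, 2010 to October 19, 2010 tolled the period for 256 days, extending the deadline to April 25, 2011.
The automatic bankruptcy stay from February 11, 2011 to March 11, 2012 tolled the period for 394 days, extending the deadline to May 23, 2012.
Tremaine filed on September 16, 2012, after the May 23, 2012 deadline, so the action is time-barred.

TIME-BARRED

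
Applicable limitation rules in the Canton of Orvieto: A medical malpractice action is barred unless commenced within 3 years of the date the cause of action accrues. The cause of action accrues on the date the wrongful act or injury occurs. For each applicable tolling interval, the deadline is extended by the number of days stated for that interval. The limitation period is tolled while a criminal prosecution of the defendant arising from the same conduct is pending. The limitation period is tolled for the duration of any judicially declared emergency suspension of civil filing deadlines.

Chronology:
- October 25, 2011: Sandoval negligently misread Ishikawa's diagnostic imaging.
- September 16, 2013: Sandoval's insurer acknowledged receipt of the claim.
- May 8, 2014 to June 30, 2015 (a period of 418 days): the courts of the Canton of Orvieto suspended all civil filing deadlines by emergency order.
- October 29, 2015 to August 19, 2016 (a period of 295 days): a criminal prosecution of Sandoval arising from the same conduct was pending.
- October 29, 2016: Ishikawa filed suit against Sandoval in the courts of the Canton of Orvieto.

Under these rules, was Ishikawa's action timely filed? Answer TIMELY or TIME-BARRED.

The limitation period began to run on October 25, 2011.
Adding the 3 years base period to October 25, 2011 gives a deadline of October 25, 2014, before any tolling.
The emergency suspension of filing deadlines from May 8, 2014 to June 30, 2015 tolled the period for 418 days, extending the deadline to December 17, 2015.
The pending criminal prosecution from October 29, 2015 to August 19, 2016 tolled the period for 295 days, extending the deadline to October 7, 2016.
Nothing else in the chronology tolls or restarts the period.
Ishikawa filed on October 29, 2016, after the October 7, 2016 deadline, so the action is time-barred.

TIME-BARRED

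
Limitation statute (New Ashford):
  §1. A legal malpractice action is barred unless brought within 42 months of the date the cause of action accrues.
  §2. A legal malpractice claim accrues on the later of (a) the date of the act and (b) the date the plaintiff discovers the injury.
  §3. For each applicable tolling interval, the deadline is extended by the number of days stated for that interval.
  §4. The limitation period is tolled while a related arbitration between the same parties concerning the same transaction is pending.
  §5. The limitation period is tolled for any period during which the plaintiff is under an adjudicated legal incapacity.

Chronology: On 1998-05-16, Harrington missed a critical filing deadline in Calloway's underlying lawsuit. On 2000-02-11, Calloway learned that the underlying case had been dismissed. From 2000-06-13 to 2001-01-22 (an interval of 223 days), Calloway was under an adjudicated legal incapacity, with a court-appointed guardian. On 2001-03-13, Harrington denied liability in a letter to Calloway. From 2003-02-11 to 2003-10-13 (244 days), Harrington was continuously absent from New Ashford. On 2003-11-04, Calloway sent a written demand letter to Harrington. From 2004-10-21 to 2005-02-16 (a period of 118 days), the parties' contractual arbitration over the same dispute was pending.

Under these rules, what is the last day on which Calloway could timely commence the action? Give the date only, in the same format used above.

2004-03-21

Because discovery on 2000-02-11 post-dates the 1998-05-16 act, accrual under the later-of rule falls on 2000-02-11.
Adding the 42 months base period to 2000-02-11 gives a deadline of 2003-08-11, before any tolling.
The plaintiff's legal incapacity from 2000-06-13 to 2001-01-22 tolled the period for 223 days, extending the deadline to 2004-03-21.
The pending related arbitration from 2004-10-21 to 2005-02-16 began after the period had already run on 2004-03-21, so it has no tolling effect.
The defendant's absence from the jurisdiction from 2003-02-11 to 2003-10-13 does not toll the period, because no stated rule makes the defendant's absence a tolling event.
Nothing else in the chronology tolls or restarts the period.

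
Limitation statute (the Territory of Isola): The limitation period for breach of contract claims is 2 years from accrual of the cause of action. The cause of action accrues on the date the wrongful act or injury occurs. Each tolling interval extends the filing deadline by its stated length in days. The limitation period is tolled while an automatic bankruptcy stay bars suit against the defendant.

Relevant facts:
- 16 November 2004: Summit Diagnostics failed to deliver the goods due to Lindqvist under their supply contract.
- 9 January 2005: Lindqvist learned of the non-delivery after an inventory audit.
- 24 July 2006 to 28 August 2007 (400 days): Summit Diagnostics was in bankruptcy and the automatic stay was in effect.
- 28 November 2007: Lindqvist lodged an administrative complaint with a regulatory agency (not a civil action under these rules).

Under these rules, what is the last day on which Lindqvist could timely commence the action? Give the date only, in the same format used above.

21 December 2007

Because the rule ties accrual to occurrence, the claim accrued on 16 November 2004, not on the 9 January 2005 discovery date.
Adding the 2 years base period to 16 November 2004 gives a deadline of 16 November 2006, before any tolling.
Because the automatic bankruptcy stay ran from 24 July 2006 to 28 August 2007, the deadline is extended by 400 days to 21 December 2007.
The other events in the timeline have no effect on the limitation period under the stated rules.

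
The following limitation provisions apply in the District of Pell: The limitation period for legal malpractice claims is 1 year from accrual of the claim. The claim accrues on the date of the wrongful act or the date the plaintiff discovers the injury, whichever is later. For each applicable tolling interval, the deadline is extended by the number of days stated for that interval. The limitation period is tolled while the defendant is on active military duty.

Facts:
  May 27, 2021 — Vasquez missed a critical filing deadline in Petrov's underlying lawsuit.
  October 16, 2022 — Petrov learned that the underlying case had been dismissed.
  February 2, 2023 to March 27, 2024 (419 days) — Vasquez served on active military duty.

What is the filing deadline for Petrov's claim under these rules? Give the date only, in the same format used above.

December 8, 2024

The claim accrued on October 16, 2022 — the later of the May 27, 2021 act and the October 16, 2022 discovery.
1 year from October 16, 2022 is October 16, 2023.
The defendant's active military service from February 2, 2023 to March 27, 2024 tolled the period for 419 days, extending the deadline to December 8, 2024.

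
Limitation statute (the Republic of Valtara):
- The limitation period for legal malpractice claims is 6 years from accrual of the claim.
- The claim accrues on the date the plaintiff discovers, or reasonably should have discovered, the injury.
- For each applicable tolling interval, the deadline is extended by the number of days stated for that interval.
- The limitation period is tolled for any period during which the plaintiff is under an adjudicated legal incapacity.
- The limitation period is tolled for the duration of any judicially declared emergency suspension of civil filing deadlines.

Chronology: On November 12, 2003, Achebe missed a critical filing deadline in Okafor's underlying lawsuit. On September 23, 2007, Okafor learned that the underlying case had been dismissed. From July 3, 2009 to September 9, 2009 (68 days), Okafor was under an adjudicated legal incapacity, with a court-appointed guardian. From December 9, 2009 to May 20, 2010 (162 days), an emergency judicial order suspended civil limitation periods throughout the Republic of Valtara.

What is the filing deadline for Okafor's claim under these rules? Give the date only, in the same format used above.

May 11, 2014

Accrual is tied to discovery, so the period began on September 23, 2007 rather than on November 12, 2003 when the act occurred.
Adding the 6 years base period to September 23, 2007 gives a deadline of September 23, 2013, before any tolling.
Because the plaintiff's legal incapacity ran from July 3, 2009 to September 9, 2009, the deadline is extended by 68 days to November 30, 2013.
The period was tolled for 162 days by the emergency suspension of filing deadlines (December 9, 2009 to May 20, 2010), pushing the deadline to May 11, 2014.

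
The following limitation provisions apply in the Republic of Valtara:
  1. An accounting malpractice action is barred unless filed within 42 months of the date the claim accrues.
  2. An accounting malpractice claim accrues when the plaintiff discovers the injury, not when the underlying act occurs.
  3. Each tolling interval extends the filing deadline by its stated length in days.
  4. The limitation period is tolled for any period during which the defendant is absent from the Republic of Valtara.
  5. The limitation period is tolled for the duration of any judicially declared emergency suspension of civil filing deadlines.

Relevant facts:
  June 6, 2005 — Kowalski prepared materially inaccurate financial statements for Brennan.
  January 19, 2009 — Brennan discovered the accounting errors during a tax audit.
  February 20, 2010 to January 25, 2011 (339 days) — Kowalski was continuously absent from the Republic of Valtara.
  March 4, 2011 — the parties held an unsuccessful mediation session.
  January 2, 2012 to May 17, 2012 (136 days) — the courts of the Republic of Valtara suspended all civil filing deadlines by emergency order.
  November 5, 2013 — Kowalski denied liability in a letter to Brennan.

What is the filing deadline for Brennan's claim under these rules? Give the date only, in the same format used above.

The claim did not accrue until Brennan discovered the injury on January 19, 2009; the June 6, 2005 act date does not start the clock under the stated rule.
The untolled deadline — 42 months after January 19, 2009 — is July 19, 2012.
Because the defendant's absence from the jurisdiction ran from February 20, 2010 to January 25, 2011, the deadline is extended by 339 days to June 23, 2013.
The period was tolled for 136 days by the emergency suspension of filing deadlines (January 2, 2012 to May 17, 2012), pushing the deadline to November 6, 2013.
The other events in the timeline have no effect on the limitation period under the stated rules.

November 6, 2013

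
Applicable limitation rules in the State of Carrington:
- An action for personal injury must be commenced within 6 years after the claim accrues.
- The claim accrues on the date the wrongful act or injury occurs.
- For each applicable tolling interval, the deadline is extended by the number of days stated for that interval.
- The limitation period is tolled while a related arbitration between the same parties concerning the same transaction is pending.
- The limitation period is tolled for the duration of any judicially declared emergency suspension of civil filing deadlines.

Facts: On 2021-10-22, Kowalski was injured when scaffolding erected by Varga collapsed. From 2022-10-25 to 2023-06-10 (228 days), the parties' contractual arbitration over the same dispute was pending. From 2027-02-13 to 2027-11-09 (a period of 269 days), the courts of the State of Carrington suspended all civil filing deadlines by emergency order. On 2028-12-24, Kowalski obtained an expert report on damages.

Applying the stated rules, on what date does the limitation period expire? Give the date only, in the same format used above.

The claim accrued on 2021-10-22, when the wrongful act occurred.
6 years from 2021-10-22 is 2027-10-22.
Because the pending related arbitration ran from 2022-10-25 to 2023-06-10, the deadline is extended by 228 days to 2028-06-06.
The emergency suspension of filing deadlines from 2027-02-13 to 2027-11-09 tolled the period for 269 days, extending the deadline to 2029-03-02.
The other events in the timeline have no effect on the limitation period under the stated rules.

2029-03-02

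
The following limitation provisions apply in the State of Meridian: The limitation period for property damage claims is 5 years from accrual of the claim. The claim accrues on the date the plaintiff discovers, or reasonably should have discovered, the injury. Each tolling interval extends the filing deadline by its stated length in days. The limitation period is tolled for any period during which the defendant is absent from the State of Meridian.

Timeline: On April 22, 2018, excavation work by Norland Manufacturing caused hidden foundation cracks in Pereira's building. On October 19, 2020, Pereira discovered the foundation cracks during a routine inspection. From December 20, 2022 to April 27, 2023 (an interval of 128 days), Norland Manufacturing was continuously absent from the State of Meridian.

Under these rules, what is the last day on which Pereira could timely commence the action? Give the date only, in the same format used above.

February 24, 2026

Accrual is tied to discovery, so the period began on October 19, 2020 rather than on April 22, 2018 when the act occurred.
5 years from October 19, 2020 is October 19, 2025.
Because the defendant's absence from the jurisdiction ran from December 20, 2022 to April 27, 2023, the deadline is extended by 128 days to February 24, 2026.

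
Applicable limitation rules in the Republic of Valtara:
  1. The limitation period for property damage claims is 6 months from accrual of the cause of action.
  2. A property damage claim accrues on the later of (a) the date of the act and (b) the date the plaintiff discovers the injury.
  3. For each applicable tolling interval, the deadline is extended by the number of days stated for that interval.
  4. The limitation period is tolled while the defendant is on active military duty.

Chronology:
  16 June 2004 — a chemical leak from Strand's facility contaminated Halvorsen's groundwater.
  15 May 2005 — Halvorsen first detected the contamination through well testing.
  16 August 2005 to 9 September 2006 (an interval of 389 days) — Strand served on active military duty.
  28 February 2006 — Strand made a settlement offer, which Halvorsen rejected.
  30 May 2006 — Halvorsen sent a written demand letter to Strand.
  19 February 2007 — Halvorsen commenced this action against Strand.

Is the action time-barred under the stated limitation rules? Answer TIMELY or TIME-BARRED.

TIME-BARRED

Taking the later of the act (16 June 2004) and discovery (15 May 2005), the claim accrued on 15 May 2005.
6 months from 15 May 2005 is 15 November 2005.
The period was tolled for 389 days by the defendant's active military service (16 August 2005 to 9 September 2006), pushing the deadline to 9 December 2006.
None of the other events listed affects the running of the period under the stated rules.
Halvorsen filed on 19 February 2007, after the 9 December 2006 deadline, so the action is time-barred.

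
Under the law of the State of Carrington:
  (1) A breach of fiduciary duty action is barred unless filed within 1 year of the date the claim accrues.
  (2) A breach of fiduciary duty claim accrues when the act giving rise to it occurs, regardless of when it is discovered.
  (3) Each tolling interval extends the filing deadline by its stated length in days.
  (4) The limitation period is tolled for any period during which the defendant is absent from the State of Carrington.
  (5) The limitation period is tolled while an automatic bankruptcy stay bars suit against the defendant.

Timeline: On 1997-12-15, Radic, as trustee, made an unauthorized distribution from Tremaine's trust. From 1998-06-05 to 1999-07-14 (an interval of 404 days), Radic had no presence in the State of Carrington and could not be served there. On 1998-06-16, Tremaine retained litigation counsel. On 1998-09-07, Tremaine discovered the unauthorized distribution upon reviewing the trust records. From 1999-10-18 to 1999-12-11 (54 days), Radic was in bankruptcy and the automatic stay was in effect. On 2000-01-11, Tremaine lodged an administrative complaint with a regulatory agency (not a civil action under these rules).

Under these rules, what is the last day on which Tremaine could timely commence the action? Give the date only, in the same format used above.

Accrual is governed by the date of the act, so the period began to run on 1997-12-15; the later discovery on 1998-09-07 is irrelevant under the stated rule.
The untolled deadline — 1 year after 1997-12-15 — is 1998-12-15.
Because the defendant's absence from the jurisdiction ran from 1998-06-05 to 1999-07-14, the deadline is extended by 404 days to 2000-01-23.
The period was tolled for 54 days by the automatic bankruptcy stay (1999-10-18 to 1999-12-11), pushing the deadline to 2000-03-17.
None of the other events listed affects the running of the period under the stated rules.

2000-03-17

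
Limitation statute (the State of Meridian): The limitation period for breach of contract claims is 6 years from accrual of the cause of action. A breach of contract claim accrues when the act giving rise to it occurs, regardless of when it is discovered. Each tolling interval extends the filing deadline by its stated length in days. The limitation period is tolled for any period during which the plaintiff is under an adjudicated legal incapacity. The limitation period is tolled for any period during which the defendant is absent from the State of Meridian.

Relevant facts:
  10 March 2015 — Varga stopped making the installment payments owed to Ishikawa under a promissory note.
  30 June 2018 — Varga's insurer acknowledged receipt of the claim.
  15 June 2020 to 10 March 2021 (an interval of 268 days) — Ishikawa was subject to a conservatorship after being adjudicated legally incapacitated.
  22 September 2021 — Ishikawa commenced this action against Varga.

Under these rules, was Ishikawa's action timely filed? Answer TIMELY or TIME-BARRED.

TIMELY

The limitation period began to run on 10 March 2015.
Adding the 6 years base period to 10 March 2015 gives a deadline of 10 March 2021, before any tolling.
Because the plaintiff's legal incapacity ran from 15 June 2020 to 10 March 2021, the deadline is extended by 268 days to 3 December 2021.
None of the other events listed affects the running of the period under the stated rules.
Ishikawa filed on 22 September 2021, before the 3 December 2021 deadline, so the action is timely.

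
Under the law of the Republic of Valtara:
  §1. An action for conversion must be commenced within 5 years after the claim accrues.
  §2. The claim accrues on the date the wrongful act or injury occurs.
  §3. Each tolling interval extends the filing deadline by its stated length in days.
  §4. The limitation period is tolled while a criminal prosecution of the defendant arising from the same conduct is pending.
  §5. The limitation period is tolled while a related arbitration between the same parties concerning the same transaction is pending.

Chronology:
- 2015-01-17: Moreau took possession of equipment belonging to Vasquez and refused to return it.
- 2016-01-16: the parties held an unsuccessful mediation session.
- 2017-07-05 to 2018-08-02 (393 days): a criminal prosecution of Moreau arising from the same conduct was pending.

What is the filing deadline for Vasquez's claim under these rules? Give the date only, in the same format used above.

2021-02-13

The claim accrued on 2015-01-17, when the wrongful act occurred.
5 years from 2015-01-17 is 2020-01-17.
Because the pending criminal prosecution ran from 2017-07-05 to 2018-08-02, the deadline is extended by 393 days to 2021-02-13.
The other events in the timeline have no effect on the limitation period under the stated rules.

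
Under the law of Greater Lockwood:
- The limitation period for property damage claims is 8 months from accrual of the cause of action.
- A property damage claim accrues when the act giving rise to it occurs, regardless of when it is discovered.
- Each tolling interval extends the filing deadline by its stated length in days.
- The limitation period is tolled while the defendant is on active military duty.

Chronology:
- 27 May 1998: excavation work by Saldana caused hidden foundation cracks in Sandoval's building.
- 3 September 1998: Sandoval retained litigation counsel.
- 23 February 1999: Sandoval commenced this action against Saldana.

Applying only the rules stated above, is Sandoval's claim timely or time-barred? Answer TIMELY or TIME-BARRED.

The limitation period began to run on 27 May 1998.
8 months from 27 May 1998 is 27 January 1999.
None of the other events listed affects the running of the period under the stated rules.
Sandoval filed on 23 February 1999, after the 27 January 1999 deadline, so the action is time-barred.

TIME-BARRED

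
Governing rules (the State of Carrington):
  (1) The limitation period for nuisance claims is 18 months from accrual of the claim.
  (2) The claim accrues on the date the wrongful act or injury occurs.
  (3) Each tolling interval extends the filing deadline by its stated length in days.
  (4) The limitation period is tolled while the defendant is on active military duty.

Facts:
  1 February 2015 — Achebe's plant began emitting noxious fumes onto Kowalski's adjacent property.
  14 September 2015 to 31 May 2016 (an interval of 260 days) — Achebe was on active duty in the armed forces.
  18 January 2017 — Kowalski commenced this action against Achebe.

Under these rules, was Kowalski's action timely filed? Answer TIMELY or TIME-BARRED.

TIMELY

The limitation period began to run on 1 February 2015.
Adding the 18 months base period to 1 February 2015 gives a deadline of 1 August 2016, before any tolling.
Because the defendant's active military service ran from 14 September 2015 to 31 May 2016, the deadline is extended by 260 days to 18 April 2017.
The 18 January 2017 filing precedes the 18 April 2017 deadline; the claim is timely.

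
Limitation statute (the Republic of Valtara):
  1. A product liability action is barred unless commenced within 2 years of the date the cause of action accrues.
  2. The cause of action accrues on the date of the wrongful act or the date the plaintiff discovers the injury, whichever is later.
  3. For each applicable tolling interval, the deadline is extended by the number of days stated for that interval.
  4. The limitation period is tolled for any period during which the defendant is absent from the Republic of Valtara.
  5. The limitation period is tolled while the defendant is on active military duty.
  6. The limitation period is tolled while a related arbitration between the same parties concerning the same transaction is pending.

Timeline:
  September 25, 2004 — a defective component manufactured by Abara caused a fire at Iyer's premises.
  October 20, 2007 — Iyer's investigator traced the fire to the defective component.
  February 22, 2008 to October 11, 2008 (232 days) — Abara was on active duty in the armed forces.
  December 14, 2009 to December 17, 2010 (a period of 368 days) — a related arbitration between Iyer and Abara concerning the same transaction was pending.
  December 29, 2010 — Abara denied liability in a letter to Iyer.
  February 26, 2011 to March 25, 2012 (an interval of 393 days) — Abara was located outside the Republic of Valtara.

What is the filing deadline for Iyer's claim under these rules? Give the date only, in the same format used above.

Taking the later of the act (September 25, 2004) and discovery (October 20, 2007), the claim accrued on October 20, 2007.
2 years from October 20, 2007 is October 20, 2009.
The period was tolled for 232 days by the defendant's active military service (February 22, 2008 to October 11, 2008), pushing the deadline to June 9, 2010.
The pending related arbitration from December 14, 2009 to December 17, 2010 tolled the period for 368 days, extending the deadline to June 12, 2011.
The defendant's absence from the jurisdiction from February 26, 2011 to March 25, 2012 tolled the period for 393 days, extending the deadline to July 9, 2012.
None of the other events listed affects the running of the period under the stated rules.

July 9, 2012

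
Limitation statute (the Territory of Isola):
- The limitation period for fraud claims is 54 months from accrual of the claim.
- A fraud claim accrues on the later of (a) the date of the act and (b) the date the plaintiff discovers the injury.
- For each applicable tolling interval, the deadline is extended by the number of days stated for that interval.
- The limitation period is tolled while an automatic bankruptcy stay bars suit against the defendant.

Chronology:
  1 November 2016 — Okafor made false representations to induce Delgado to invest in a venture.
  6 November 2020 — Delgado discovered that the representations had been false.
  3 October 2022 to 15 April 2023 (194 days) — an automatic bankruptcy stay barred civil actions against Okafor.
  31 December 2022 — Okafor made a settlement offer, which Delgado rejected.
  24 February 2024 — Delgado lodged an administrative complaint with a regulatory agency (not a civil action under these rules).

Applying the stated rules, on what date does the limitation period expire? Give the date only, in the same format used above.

Taking the later of the act (1 November 2016) and discovery (6 November 2020), the claim accrued on 6 November 2020.
Adding the 54 months base period to 6 November 2020 gives a deadline of 6 May 2025, before any tolling.
Because the automatic bankruptcy stay ran from 3 October 2022 to 15 April 2023, the deadline is extended by 194 days to 16 November 2025.
Nothing else in the chronology tolls or restarts the period.

16 November 2025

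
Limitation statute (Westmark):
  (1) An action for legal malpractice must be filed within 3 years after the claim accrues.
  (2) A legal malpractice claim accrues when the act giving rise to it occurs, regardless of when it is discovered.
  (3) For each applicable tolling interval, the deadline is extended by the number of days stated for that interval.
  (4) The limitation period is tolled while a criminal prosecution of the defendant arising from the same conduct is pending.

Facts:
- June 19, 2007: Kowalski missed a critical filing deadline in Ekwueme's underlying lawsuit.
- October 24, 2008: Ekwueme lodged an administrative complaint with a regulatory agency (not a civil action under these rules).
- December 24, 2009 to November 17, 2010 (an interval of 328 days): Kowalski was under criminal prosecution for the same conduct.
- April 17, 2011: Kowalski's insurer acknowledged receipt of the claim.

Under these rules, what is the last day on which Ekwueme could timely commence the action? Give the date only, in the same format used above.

May 13, 2011

The claim accrued on June 19, 2007, when the wrongful act occurred.
The untolled deadline — 3 years after June 19, 2007 — is June 19, 2010.
The pending criminal prosecution from December 24, 2009 to November 17, 2010 tolled the period for 328 days, extending the deadline to May 13, 2011.
Nothing else in the chronology tolls or restarts the period.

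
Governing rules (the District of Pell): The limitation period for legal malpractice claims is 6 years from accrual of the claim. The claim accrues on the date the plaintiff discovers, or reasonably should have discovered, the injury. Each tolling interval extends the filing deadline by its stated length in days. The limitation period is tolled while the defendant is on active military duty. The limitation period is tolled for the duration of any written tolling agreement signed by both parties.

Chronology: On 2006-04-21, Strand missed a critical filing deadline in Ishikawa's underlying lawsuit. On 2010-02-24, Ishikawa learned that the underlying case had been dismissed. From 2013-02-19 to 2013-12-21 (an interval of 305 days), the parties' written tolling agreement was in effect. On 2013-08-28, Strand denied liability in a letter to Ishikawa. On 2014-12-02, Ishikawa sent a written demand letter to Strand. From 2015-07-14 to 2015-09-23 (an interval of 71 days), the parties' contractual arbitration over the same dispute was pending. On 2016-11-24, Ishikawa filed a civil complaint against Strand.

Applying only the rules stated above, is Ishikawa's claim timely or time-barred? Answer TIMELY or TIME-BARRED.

The claim did not accrue until Ishikawa discovered the injury on 2010-02-24; the 2006-04-21 act date does not start the clock under the stated rule.
Adding the 6 years base period to 2010-02-24 gives a deadline of 2016-02-24, before any tolling.
Because the written tolling agreement ran from 2013-02-19 to 2013-12-21, the deadline is extended by 305 days to 2016-12-25.
No stated provision tolls the period for a pending arbitration, so the interval from 2015-07-14 to 2015-09-23 has no effect on the deadline.
The other events in the timeline have no effect on the limitation period under the stated rules.
The 2016-11-24 filing precedes the 2016-12-25 deadline; the claim is timely.

TIMELY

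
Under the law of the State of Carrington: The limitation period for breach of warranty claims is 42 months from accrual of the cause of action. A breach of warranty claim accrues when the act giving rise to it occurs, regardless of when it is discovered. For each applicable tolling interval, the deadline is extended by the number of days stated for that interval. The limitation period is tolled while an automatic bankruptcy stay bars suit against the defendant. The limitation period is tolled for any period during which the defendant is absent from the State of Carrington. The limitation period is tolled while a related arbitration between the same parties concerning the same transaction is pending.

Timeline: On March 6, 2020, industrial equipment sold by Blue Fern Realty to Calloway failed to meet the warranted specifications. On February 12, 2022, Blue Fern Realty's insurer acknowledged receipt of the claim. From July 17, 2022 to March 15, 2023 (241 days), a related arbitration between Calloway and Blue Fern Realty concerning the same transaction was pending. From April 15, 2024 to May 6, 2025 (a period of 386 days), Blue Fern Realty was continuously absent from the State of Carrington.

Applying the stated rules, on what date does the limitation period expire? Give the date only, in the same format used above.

May 25, 2025

The claim accrued on March 6, 2020, when the wrongful act occurred.
42 months from March 6, 2020 is September 6, 2023.
The period was tolled for 241 days by the pending related arbitration (July 17, 2022 to March 15, 2023), pushing the deadline to May 4, 2024.
The defendant's absence from the jurisdiction from April 15, 2024 to May 6, 2025 tolled the period for 386 days, extending the deadline to May 25, 2025.
None of the other events listed affects the running of the period under the stated rules.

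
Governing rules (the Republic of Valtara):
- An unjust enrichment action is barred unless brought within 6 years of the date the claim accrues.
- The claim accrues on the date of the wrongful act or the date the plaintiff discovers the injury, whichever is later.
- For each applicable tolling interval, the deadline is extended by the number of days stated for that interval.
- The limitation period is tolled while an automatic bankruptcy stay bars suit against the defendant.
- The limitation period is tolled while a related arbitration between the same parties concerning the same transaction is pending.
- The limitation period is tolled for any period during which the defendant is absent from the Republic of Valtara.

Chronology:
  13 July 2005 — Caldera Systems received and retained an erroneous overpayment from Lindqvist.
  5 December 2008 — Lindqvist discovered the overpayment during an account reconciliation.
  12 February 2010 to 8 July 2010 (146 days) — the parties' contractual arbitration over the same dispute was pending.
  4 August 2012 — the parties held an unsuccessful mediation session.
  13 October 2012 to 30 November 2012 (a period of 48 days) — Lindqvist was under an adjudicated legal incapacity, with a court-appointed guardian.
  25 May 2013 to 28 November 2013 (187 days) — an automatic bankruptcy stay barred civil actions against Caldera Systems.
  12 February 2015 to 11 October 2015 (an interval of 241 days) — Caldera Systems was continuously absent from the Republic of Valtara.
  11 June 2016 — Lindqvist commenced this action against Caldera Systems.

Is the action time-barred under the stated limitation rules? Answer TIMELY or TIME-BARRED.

TIMELY

Taking the later of the act (13 July 2005) and discovery (5 December 2008), the claim accrued on 5 December 2008.
The untolled deadline — 6 years after 5 December 2008 — is 5 December 2014.
Because the pending related arbitration ran from 12 February 2010 to 8 July 2010, the deadline is extended by 146 days to 30 April 2015.
Because the automatic bankruptcy stay ran from 25 May 2013 to 28 November 2013, the deadline is extended by 187 days to 3 November 2015.
Because the defendant's absence from the jurisdiction ran from 12 February 2015 to 11 October 2015, the deadline is extended by 241 days to 1 July 2016.
No stated provision tolls the period for the plaintiff's incapacity, so the interval from 13 October 2012 to 30 November 2012 has no effect on the deadline.
Nothing else in the chronology tolls or restarts the period.
The 11 June 2016 filing precedes the 1 July 2016 deadline; the claim is timely.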